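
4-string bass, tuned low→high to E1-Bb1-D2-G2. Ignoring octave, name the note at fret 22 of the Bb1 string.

Ab

Each fret is one semitone, so Bb1 + 22 = Ab.
(Equivalently spelled G#.)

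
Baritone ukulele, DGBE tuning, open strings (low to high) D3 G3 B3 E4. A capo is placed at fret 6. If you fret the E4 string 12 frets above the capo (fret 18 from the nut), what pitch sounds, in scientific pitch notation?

A♯5

The capo raises the open E4 by 6 semitones to A♯4; fretting 12 more gives E4 + 6 + 12 = E4 + 18 semitones = A♯5.
(Also written B♭.)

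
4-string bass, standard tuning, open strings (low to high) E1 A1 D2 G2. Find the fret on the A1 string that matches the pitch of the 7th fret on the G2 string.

Fret 7 on G2 is MIDI 43 + 7 = 50 (D3). On the A1 string (open MIDI 33), that pitch is 50 − 33 = fret 17.

17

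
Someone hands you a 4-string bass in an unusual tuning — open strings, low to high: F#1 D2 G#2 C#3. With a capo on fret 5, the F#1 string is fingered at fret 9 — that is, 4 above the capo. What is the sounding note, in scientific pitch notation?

D#2

The capo raises the open F#1 by 5 semitones to B1; fretting 4 more gives F#1 + 5 + 4 = F#1 + 9 semitones = D#2.
(Also written Eb.)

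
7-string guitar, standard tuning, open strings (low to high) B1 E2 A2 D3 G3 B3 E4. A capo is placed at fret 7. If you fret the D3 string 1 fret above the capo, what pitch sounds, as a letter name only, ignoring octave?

The capo raises the open D3 by 7 semitones to A3; fretting 1 more gives D3 + 7 + 1 = D3 + 8 semitones, landing on A#.
(Also written Bb.)

A#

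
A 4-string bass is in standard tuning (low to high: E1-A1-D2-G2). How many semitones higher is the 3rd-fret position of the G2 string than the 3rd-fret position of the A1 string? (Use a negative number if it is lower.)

G2 at fret 3 → A#2 (MIDI 46); A1 at fret 3 → C2 (MIDI 36).
46 − 36 = 10, so the two pitches are 10 semitones apart.

10 semitones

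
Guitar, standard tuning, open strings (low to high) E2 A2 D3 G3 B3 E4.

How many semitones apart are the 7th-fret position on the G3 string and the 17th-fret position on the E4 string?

19 semitones

G3 at fret 7 → D4 (MIDI 62); E4 at fret 17 → A5 (MIDI 81).
62 − 81 = -19, so the two pitches are 19 semitones apart, with A5 the higher.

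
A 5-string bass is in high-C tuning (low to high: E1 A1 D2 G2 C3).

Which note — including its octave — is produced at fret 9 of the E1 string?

C#2

Each fret is one semitone, so E1 + 9 = C#2.
(Equivalently spelled Db2.)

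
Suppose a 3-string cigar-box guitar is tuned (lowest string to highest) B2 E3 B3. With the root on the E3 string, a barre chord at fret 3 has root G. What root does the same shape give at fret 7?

Moving from fret 3 to fret 7 shifts the root by 4 semitones.
G up 4 semitones is B.

B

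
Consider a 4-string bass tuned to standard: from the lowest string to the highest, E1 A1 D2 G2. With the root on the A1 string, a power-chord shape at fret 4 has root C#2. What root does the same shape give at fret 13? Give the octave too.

A#2

Moving from fret 4 to fret 13 shifts the root by 9 semitones.
C#2 up 9 semitones is A#2.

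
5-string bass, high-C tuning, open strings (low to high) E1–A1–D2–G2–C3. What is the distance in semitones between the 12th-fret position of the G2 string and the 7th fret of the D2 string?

10 semitones

G2 at fret 12 → G3 (MIDI 55); D2 at fret 7 → A2 (MIDI 45).
55 − 45 = 10, so the two pitches are 10 semitones apart, with G3 the higher.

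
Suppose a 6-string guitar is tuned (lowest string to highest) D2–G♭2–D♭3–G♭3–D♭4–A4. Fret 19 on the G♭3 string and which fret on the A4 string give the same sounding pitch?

G♭3 at fret 19 is G♭3 + 19 semitones = D♭5.
The open A4 string is 15 semitones above the open G♭3, so the same pitch on the A4 string lies at fret 19 − 15 = 4.

4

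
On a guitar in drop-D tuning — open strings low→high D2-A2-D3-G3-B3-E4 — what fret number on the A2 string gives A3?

A3 is 12 semitones above the open A2 (A–A#–B–C–…–G–G#–A), so it sits at fret 12.

12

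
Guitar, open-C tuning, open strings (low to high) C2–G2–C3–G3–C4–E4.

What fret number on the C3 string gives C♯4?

13

C♯4 is 13 semitones above the open C3 (C–C#–D–D#–…–B–C–C#), so it sits at fret 13.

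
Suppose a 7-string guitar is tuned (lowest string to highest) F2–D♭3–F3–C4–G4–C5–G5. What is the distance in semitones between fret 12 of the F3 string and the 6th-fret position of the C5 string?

F3 at fret 12 → F4 (MIDI 65); C5 at fret 6 → G♭5 (MIDI 78).
65 − 78 = -13, so the two pitches are 13 semitones apart, with G♭5 the higher.

13 semitones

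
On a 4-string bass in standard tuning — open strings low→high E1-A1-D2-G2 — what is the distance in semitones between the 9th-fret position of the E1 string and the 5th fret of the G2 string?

E1 at fret 9 → C#2 (MIDI 37); G2 at fret 5 → C3 (MIDI 48).
37 − 48 = -11, so the two pitches are 11 semitones apart, with C3 the higher.

11 semitones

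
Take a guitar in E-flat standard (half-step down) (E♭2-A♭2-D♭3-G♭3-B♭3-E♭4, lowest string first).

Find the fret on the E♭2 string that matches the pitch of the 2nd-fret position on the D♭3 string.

D♭3 at fret 2 is D♭3 + 2 semitones = E♭3.
The open E♭2 string is 10 semitones below the open D♭3, so the same pitch on the E♭2 string lies at fret 2 + 10 = 12.

12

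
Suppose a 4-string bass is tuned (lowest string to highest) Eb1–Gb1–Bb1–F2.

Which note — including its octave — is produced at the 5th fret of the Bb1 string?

Eb2

Each fret is one semitone, so Bb1 + 5 = Eb2.
(Equivalently spelled D#2.)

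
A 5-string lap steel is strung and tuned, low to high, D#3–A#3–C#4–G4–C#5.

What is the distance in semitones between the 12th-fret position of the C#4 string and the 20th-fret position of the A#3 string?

5 semitones

C#4 at fret 12 → C#5 (MIDI 73); A#3 at fret 20 → F#5 (MIDI 78).
73 − 78 = -5, so the two pitches are 5 semitones apart, with F#5 the higher.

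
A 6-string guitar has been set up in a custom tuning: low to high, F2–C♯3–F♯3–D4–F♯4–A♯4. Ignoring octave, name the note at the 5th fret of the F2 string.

The open F2 string plus 5 semitones: F–F#–G–G#–A–A#.
(Equivalently spelled B♭.)

A♯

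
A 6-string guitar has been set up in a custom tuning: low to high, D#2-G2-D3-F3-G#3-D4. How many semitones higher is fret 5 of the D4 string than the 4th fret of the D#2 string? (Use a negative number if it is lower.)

24 semitones

D4 at fret 5 → G4 (MIDI 67); D#2 at fret 4 → G2 (MIDI 43).
67 − 43 = 24, so the two pitches are 24 semitones apart.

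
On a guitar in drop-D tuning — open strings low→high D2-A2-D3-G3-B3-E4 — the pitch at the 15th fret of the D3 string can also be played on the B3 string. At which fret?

6

Fret 15 on D3 is MIDI 50 + 15 = 65 (F4). On the B3 string (open MIDI 59), that pitch is 65 − 59 = fret 6.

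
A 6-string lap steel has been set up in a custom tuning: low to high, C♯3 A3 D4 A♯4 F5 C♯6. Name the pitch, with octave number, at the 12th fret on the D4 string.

D5

The open D4 string plus 12 semitones: D–D#–E–F–…–C–C#–D.
The walk passes from B into C once, so the octave number goes from 4 to 5.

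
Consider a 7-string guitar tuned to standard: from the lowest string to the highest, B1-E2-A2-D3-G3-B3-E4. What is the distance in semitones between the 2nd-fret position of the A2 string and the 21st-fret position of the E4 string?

A2 at fret 2 → B2 (MIDI 47); E4 at fret 21 → C#6 (MIDI 85).
47 − 85 = -38, so the two pitches are 38 semitones apart, with C#6 the higher.

38 semitones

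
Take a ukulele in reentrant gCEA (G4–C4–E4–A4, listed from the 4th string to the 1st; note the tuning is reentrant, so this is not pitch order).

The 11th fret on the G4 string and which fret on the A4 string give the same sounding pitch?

G4 at fret 11 is G4 + 11 semitones = F♯5.
The open A4 string is 2 semitones above the open G4, so the same pitch on the A4 string lies at fret 11 − 2 = 9.

9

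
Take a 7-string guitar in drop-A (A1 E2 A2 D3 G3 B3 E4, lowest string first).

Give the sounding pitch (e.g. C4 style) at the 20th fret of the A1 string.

Each fret is one semitone, so A1 + 20 = F3.

F3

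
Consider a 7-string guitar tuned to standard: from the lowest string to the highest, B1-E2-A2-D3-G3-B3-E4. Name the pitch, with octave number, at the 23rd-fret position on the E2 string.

D♯4

The open E2 string plus 23 semitones: E–F–F#–G–…–C#–D–D#.
The walk passes from B into C 2 times, so the octave number goes from 2 to 4.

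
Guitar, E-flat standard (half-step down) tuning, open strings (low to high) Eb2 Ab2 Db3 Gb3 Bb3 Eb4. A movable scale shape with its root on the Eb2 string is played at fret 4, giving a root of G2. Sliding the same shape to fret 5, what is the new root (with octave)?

Moving from fret 4 to fret 5 shifts the root by 1 semitone.
G2 up 1 semitone is Ab2.

Ab2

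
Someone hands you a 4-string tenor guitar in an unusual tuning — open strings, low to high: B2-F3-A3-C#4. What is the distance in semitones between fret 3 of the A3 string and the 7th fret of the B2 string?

6 semitones

A3 at fret 3 → C4 (MIDI 60); B2 at fret 7 → F#3 (MIDI 54).
60 − 54 = 6, so the two pitches are 6 semitones apart, with C4 the higher.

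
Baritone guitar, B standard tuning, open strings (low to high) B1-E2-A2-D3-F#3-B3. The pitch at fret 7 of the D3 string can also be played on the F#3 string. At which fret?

Fret 7 on D3 is MIDI 50 + 7 = 57 (A3). On the F#3 string (open MIDI 54), that pitch is 57 − 54 = fret 3.

3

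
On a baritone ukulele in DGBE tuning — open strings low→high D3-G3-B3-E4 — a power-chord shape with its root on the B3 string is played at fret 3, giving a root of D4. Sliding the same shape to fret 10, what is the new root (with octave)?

Moving from fret 3 to fret 10 shifts the root by 7 semitones.
D4 up 7 semitones is A4.

A4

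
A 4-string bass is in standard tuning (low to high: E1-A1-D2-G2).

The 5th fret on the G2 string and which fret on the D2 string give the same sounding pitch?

G2 at fret 5 is G2 + 5 semitones = C3.
The open D2 string is 5 semitones below the open G2, so the same pitch on the D2 string lies at fret 5 + 5 = 10.

10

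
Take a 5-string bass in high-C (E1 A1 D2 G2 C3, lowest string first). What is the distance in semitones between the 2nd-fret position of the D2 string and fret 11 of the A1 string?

4 semitones

D2 at fret 2 → E2 (MIDI 40); A1 at fret 11 → G#2 (MIDI 44).
40 − 44 = -4, so the two pitches are 4 semitones apart, with G#2 the higher.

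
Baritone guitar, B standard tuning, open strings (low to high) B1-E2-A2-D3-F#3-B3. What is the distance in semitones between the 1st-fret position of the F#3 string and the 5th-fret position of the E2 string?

F#3 at fret 1 → G3 (MIDI 55); E2 at fret 5 → A2 (MIDI 45).
55 − 45 = 10, so the two pitches are 10 semitones apart, with G3 the higher.

10 semitones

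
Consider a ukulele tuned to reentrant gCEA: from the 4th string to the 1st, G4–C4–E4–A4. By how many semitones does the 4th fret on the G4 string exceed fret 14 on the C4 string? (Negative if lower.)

G4 at fret 4 → B4 (MIDI 71); C4 at fret 14 → D5 (MIDI 74).
71 − 74 = -3, so the two pitches are 3 semitones apart.

-3 semitones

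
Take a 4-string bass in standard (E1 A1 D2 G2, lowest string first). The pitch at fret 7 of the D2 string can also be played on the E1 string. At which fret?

17

Fret 7 on D2 is MIDI 38 + 7 = 45 (A2). On the E1 string (open MIDI 28), that pitch is 45 − 28 = fret 17.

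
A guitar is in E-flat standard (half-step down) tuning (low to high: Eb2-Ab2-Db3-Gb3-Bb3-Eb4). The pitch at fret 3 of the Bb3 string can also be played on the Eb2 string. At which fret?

22

Bb3 at fret 3 is Bb3 + 3 semitones = Db4.
The open Eb2 string is 19 semitones below the open Bb3, so the same pitch on the Eb2 string lies at fret 3 + 19 = 22.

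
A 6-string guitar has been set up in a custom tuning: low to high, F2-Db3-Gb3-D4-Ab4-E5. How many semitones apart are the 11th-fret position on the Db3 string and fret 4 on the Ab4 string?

12 semitones

Db3 at fret 11 → C4 (MIDI 60); Ab4 at fret 4 → C5 (MIDI 72).
60 − 72 = -12, so the two pitches are 12 semitones apart, with C5 the higher.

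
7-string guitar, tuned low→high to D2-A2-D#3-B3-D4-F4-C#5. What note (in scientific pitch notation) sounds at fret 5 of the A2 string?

D3

The open A2 string plus 5 semitones: A–A#–B–C–C#–D.
The walk passes from B into C once, so the octave number goes from 2 to 3.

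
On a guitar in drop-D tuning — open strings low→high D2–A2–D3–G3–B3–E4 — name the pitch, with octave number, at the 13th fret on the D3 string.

The open D3 string plus 13 semitones: D–D#–E–F–…–C#–D–D#.
The walk passes from B into C once, so the octave number goes from 3 to 4.
(Equivalently spelled Eb4.)

D#4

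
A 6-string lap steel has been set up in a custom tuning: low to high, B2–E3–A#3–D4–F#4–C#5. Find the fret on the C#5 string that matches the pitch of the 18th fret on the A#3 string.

A#3 at fret 18 is A#3 + 18 semitones = E5.
The open C#5 string is 15 semitones above the open A#3, so the same pitch on the C#5 string lies at fret 18 − 15 = 3.

3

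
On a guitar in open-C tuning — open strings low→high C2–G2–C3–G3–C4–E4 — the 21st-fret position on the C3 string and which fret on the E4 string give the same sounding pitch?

5

Fret 21 on C3 is MIDI 48 + 21 = 69 (A4). On the E4 string (open MIDI 64), that pitch is 69 − 64 = fret 5.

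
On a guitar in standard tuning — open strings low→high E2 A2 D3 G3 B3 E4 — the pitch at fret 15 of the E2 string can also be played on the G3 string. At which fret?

0

Fret 15 on E2 is MIDI 40 + 15 = 55 (G3). On the G3 string (open MIDI 55), that pitch is 55 − 55 = fret 0.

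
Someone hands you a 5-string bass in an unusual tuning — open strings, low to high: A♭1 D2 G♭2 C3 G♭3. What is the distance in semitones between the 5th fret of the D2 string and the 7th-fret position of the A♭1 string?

D2 at fret 5 → G2 (MIDI 43); A♭1 at fret 7 → E♭2 (MIDI 39).
43 − 39 = 4, so the two pitches are 4 semitones apart, with G2 the higher.

4 semitones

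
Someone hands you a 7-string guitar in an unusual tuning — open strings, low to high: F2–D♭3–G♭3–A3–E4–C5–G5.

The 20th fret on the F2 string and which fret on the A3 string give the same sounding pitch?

F2 at fret 20 is F2 + 20 semitones = D♭4.
The open A3 string is 16 semitones above the open F2, so the same pitch on the A3 string lies at fret 20 − 16 = 4.

4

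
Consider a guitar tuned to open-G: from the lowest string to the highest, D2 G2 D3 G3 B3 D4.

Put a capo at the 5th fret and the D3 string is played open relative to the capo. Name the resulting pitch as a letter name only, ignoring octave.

G

The capo raises the open D3 by 5 semitones to G3; fretting 0 more gives D3 + 5 + 0 = D3 + 5 semitones, landing on G.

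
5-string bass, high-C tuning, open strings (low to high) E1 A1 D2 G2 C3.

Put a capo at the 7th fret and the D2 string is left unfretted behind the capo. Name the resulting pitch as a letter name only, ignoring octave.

The capo raises the open D2 by 7 semitones to A2; fretting 0 more gives D2 + 7 + 0 = D2 + 7 semitones, landing on A.

A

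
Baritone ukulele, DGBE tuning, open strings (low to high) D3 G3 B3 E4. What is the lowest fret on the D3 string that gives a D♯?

From D3, count semitones up the chromatic scale until reaching D♯: D–D# — 1 step.

1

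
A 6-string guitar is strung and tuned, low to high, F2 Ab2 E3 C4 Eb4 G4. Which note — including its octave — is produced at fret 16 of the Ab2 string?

C4

The open Ab2 string plus 16 semitones: Ab–A–Bb–B–…–Bb–B–C.
The walk passes from B into C 2 times, so the octave number goes from 2 to 4.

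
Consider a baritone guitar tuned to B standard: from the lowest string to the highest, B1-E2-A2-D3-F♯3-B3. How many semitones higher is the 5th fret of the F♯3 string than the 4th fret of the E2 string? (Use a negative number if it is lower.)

F♯3 at fret 5 → B3 (MIDI 59); E2 at fret 4 → G♯2 (MIDI 44).
59 − 44 = 15, so the two pitches are 15 semitones apart.

15 semitones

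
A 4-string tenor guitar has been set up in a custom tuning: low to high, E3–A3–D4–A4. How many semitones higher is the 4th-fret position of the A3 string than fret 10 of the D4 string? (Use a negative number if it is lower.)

-11 semitones

A3 at fret 4 → D♭4 (MIDI 61); D4 at fret 10 → C5 (MIDI 72).
61 − 72 = -11, so the two pitches are 11 semitones apart.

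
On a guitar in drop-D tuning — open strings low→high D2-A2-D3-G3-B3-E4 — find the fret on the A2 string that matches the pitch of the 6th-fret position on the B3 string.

20

Fret 6 on B3 is MIDI 59 + 6 = 65 (F4). On the A2 string (open MIDI 45), that pitch is 65 − 45 = fret 20.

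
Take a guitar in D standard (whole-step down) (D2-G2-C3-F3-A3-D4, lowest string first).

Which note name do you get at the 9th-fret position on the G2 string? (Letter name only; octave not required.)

Each fret is one semitone, so G2 + 9 = E.

E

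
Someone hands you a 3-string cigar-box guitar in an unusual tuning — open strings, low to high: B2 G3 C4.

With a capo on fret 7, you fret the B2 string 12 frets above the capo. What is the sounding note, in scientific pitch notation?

G♭4

The capo raises the open B2 by 7 semitones to G♭3; fretting 12 more gives B2 + 7 + 12 = B2 + 19 semitones = G♭4.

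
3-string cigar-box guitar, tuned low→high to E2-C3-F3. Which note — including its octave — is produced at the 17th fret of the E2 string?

E2 is MIDI 40. Adding 17 gives 57, which is A3.

A3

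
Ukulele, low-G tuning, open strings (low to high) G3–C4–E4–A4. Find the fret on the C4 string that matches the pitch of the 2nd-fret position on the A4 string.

11

A4 at fret 2 is A4 + 2 semitones = B4.
The open C4 string is 9 semitones below the open A4, so the same pitch on the C4 string lies at fret 2 + 9 = 11.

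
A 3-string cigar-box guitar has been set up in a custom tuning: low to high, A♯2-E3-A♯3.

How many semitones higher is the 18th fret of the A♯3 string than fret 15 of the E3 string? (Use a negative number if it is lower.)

9 semitones

A♯3 at fret 18 → E5 (MIDI 76); E3 at fret 15 → G4 (MIDI 67).
76 − 67 = 9, so the two pitches are 9 semitones apart.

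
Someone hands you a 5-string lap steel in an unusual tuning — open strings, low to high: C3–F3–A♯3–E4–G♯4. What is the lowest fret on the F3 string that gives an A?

From F3, count semitones up the chromatic scale until reaching A: F–F#–G–G#–A — 4 steps.

4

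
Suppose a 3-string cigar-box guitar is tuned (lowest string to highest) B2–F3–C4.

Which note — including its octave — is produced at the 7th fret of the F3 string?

C4

F3 is MIDI 53. Adding 7 gives 60, which is C4.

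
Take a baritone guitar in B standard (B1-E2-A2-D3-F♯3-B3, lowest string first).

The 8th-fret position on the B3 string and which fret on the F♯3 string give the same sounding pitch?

13

B3 at fret 8 is B3 + 8 semitones = G4.
The open F♯3 string is 5 semitones below the open B3, so the same pitch on the F♯3 string lies at fret 8 + 5 = 13.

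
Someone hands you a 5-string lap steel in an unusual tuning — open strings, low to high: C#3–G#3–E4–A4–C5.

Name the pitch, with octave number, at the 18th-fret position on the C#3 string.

G4

The open C#3 string plus 18 semitones: C#–D–D#–E–…–F–F#–G.
The walk passes from B into C once, so the octave number goes from 3 to 4.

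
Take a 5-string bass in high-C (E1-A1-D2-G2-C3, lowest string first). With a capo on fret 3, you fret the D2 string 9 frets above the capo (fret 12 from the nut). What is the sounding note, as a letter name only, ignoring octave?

The capo raises the open D2 by 3 semitones to F2; fretting 9 more gives D2 + 3 + 9 = D2 + 12 semitones, landing on D.

D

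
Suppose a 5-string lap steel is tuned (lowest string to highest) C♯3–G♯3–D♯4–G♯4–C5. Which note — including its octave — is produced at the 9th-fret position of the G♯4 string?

The open G♯4 string plus 9 semitones: G#–A–A#–B–C–C#–D–D#–E–F.
The walk passes from B into C once, so the octave number goes from 4 to 5.

F5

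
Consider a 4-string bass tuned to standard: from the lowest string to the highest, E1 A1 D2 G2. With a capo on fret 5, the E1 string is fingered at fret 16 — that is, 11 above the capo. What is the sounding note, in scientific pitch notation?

The capo raises the open E1 by 5 semitones to A1; fretting 11 more gives E1 + 5 + 11 = E1 + 16 semitones = G#2.
(Also written Ab.)

G#2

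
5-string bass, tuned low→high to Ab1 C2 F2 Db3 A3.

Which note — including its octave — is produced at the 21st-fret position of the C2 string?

Each fret is one semitone, so C2 + 21 = A3.

A3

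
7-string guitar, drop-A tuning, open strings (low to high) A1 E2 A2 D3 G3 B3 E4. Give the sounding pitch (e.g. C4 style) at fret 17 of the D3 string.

D3 is MIDI 50. Adding 17 gives 67, which is G4.

G4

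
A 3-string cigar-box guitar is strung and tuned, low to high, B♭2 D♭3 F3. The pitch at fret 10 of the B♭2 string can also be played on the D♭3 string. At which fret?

7

Fret 10 on B♭2 is MIDI 46 + 10 = 56 (A♭3). On the D♭3 string (open MIDI 49), that pitch is 56 − 49 = fret 7.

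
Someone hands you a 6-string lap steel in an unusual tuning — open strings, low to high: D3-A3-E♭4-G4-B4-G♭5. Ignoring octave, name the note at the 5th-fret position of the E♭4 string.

A♭

Each fret is one semitone, so E♭4 + 5 = A♭.
(Equivalently spelled G♯.)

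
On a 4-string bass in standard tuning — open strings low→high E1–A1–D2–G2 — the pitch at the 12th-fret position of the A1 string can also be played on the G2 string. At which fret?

2

A1 at fret 12 is A1 + 12 semitones = A2.
The open G2 string is 10 semitones above the open A1, so the same pitch on the G2 string lies at fret 12 − 10 = 2.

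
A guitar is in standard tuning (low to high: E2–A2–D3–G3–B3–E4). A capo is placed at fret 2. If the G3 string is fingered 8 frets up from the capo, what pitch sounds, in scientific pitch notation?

F4

The capo raises the open G3 by 2 semitones to A3; fretting 8 more gives G3 + 2 + 8 = G3 + 10 semitones = F4.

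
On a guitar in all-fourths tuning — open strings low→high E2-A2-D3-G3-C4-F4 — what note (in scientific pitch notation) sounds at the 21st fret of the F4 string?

D6

F4 is MIDI 65. Adding 21 gives 86, which is D6.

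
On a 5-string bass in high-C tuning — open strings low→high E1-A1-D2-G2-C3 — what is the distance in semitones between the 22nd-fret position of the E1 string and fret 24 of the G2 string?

E1 at fret 22 → D3 (MIDI 50); G2 at fret 24 → G4 (MIDI 67).
50 − 67 = -17, so the two pitches are 17 semitones apart, with G4 the higher.

17 semitones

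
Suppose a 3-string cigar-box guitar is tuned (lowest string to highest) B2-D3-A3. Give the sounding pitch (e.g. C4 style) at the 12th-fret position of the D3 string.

D3 is MIDI 50. Adding 12 gives 62, which is D4.

D4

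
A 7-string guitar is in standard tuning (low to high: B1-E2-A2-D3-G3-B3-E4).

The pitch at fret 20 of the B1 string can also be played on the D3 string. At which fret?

5

B1 at fret 20 is B1 + 20 semitones = G3.
The open D3 string is 15 semitones above the open B1, so the same pitch on the D3 string lies at fret 20 − 15 = 5.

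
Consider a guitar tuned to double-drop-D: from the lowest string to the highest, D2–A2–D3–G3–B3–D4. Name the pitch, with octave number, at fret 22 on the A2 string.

The open A2 string plus 22 semitones: A–A#–B–C–…–F–F#–G.
The walk passes from B into C 2 times, so the octave number goes from 2 to 4.

G4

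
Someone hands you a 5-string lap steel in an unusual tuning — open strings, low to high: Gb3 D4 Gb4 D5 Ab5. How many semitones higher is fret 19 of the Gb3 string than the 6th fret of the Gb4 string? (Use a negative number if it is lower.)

Gb3 at fret 19 → Db5 (MIDI 73); Gb4 at fret 6 → C5 (MIDI 72).
73 − 72 = 1, so the two pitches are 1 semitone apart.

1 semitone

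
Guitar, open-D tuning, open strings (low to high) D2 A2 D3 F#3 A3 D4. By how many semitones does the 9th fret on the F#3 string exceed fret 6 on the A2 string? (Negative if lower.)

F#3 at fret 9 → D#4 (MIDI 63); A2 at fret 6 → D#3 (MIDI 51).
63 − 51 = 12, so the two pitches are 12 semitones apart.

12 semitones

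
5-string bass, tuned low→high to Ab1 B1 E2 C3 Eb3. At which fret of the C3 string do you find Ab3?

8

Ab3 is 8 semitones above the open C3 (C–Db–D–Eb–E–F–Gb–G–Ab), so it sits at fret 8.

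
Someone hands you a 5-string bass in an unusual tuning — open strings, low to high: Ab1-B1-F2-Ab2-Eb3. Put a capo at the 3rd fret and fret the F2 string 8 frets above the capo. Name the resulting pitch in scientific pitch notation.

The capo raises the open F2 by 3 semitones to Ab2; fretting 8 more gives F2 + 3 + 8 = F2 + 11 semitones = E3.

E3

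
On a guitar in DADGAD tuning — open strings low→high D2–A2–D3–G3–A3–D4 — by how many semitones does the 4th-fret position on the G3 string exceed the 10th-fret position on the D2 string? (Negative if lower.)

11 semitones

G3 at fret 4 → B3 (MIDI 59); D2 at fret 10 → C3 (MIDI 48).
59 − 48 = 11, so the two pitches are 11 semitones apart.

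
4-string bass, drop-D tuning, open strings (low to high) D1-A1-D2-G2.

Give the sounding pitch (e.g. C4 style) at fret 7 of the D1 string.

A1

D1 is MIDI 26. Adding 7 gives 33, which is A1.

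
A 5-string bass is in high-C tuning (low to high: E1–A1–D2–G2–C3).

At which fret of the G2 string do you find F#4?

23

F#4 is 23 semitones above the open G2 (G–G#–A–A#–…–E–F–F#), so it sits at fret 23.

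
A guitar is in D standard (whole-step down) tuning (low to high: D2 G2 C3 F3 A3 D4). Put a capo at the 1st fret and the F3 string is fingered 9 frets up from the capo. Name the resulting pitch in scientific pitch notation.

D♯4

The capo raises the open F3 by 1 semitone to F♯3; fretting 9 more gives F3 + 1 + 9 = F3 + 10 semitones = D♯4.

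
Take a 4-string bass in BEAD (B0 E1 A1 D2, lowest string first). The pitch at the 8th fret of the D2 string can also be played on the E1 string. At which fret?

18

D2 at fret 8 is D2 + 8 semitones = A#2.
The open E1 string is 10 semitones below the open D2, so the same pitch on the E1 string lies at fret 8 + 10 = 18.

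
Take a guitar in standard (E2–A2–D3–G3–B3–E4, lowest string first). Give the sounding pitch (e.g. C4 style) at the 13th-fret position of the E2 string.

E2 is MIDI 40. Adding 13 gives 53, which is F3.

F3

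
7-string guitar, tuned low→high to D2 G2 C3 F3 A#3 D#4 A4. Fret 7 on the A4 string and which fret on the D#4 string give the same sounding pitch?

13

A4 at fret 7 is A4 + 7 semitones = E5.
The open D#4 string is 6 semitones below the open A4, so the same pitch on the D#4 string lies at fret 7 + 6 = 13.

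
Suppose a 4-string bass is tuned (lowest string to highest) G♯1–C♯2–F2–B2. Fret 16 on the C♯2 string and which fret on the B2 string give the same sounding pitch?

Fret 16 on C♯2 is MIDI 37 + 16 = 53 (F3). On the B2 string (open MIDI 47), that pitch is 53 − 47 = fret 6.

6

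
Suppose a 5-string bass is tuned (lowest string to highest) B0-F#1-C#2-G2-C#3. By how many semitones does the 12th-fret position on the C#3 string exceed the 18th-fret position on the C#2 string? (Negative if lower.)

6 semitones

C#3 at fret 12 → C#4 (MIDI 61); C#2 at fret 18 → G3 (MIDI 55).
61 − 55 = 6, so the two pitches are 6 semitones apart.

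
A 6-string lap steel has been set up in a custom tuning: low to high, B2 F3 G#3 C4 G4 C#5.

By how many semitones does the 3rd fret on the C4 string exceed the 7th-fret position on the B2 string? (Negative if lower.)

9 semitones

C4 at fret 3 → D#4 (MIDI 63); B2 at fret 7 → F#3 (MIDI 54).
63 − 54 = 9, so the two pitches are 9 semitones apart.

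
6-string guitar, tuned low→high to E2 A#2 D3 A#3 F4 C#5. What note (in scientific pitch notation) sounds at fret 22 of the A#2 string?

G#4

The open A#2 string plus 22 semitones: A#–B–C–C#–…–F#–G–G#.
The walk passes from B into C 2 times, so the octave number goes from 2 to 4.
(Equivalently spelled Ab4.)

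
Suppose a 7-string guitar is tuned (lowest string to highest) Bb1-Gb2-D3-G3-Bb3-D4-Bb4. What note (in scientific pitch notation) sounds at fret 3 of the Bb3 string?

The open Bb3 string plus 3 semitones: Bb–B–C–Db.
The walk passes from B into C once, so the octave number goes from 3 to 4.
(Equivalently spelled C#4.)

Db4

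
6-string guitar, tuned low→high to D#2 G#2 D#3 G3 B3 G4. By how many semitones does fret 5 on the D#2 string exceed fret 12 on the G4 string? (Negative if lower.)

-35 semitones

D#2 at fret 5 → G#2 (MIDI 44); G4 at fret 12 → G5 (MIDI 79).
44 − 79 = -35, so the two pitches are 35 semitones apart.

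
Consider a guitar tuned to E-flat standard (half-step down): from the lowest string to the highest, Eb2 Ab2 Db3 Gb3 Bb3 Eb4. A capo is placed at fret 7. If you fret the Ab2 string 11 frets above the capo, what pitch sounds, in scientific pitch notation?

D4

The capo raises the open Ab2 by 7 semitones to Eb3; fretting 11 more gives Ab2 + 7 + 11 = Ab2 + 18 semitones = D4.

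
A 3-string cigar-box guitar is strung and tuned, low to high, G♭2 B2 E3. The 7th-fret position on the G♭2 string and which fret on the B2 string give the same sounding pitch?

2

Fret 7 on G♭2 is MIDI 42 + 7 = 49 (D♭3). On the B2 string (open MIDI 47), that pitch is 49 − 47 = fret 2.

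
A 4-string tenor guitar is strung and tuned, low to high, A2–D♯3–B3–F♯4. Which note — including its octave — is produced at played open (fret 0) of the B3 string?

B3

Fret 0 is the open string itself, so the pitch is just B3.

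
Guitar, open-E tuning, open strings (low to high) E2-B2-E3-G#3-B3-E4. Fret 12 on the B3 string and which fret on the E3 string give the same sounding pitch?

19

B3 at fret 12 is B3 + 12 semitones = B4.
The open E3 string is 7 semitones below the open B3, so the same pitch on the E3 string lies at fret 12 + 7 = 19.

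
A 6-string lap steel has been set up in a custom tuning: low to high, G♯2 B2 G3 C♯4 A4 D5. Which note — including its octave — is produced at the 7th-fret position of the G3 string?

Each fret is one semitone, so G3 + 7 = D4.

D4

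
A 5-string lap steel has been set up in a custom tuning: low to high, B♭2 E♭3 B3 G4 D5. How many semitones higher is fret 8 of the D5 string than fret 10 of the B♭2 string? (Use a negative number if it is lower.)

D5 at fret 8 → B♭5 (MIDI 82); B♭2 at fret 10 → A♭3 (MIDI 56).
82 − 56 = 26, so the two pitches are 26 semitones apart.

26 semitones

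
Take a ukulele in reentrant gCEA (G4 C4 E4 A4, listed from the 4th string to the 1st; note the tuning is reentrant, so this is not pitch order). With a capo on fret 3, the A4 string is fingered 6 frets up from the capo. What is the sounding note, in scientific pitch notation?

F#5

The capo raises the open A4 by 3 semitones to C5; fretting 6 more gives A4 + 3 + 6 = A4 + 9 semitones = F#5.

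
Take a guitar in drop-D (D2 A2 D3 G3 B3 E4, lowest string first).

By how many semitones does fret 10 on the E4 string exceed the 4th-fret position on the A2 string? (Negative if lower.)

25 semitones

E4 at fret 10 → D5 (MIDI 74); A2 at fret 4 → C♯3 (MIDI 49).
74 − 49 = 25, so the two pitches are 25 semitones apart.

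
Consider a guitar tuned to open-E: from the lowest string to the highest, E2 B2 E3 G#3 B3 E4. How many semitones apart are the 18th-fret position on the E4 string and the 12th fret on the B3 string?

11 semitones

E4 at fret 18 → A#5 (MIDI 82); B3 at fret 12 → B4 (MIDI 71).
82 − 71 = 11, so the two pitches are 11 semitones apart, with A#5 the higher.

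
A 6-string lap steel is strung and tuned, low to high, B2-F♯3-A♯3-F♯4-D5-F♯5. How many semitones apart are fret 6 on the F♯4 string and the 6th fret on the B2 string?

19 semitones

F♯4 at fret 6 → C5 (MIDI 72); B2 at fret 6 → F3 (MIDI 53).
72 − 53 = 19, so the two pitches are 19 semitones apart, with C5 the higher.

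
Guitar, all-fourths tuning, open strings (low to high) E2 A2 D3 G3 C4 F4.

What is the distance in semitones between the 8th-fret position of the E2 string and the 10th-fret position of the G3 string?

17 semitones

E2 at fret 8 → C3 (MIDI 48); G3 at fret 10 → F4 (MIDI 65).
48 − 65 = -17, so the two pitches are 17 semitones apart, with F4 the higher.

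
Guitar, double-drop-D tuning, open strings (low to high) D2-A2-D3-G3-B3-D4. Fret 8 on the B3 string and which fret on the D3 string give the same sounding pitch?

B3 at fret 8 is B3 + 8 semitones = G4.
The open D3 string is 9 semitones below the open B3, so the same pitch on the D3 string lies at fret 8 + 9 = 17.

17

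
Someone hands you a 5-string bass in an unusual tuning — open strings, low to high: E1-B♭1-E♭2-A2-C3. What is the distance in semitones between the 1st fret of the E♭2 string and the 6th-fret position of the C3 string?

14 semitones

E♭2 at fret 1 → E2 (MIDI 40); C3 at fret 6 → G♭3 (MIDI 54).
40 − 54 = -14, so the two pitches are 14 semitones apart, with G♭3 the higher.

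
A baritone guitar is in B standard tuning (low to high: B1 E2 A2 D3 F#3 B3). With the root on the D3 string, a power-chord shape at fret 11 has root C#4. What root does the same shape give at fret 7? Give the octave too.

A3

Moving from fret 11 to fret 7 shifts the root by -4 semitones.
C#4 down 4 semitones is A3.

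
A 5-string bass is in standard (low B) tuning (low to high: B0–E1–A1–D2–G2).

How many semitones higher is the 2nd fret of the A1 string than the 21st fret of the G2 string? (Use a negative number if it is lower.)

-29 semitones

A1 at fret 2 → B1 (MIDI 35); G2 at fret 21 → E4 (MIDI 64).
35 − 64 = -29, so the two pitches are 29 semitones apart.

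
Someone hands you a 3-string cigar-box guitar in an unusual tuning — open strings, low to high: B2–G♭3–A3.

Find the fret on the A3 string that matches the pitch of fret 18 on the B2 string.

8

B2 at fret 18 is B2 + 18 semitones = F4.
The open A3 string is 10 semitones above the open B2, so the same pitch on the A3 string lies at fret 18 − 10 = 8.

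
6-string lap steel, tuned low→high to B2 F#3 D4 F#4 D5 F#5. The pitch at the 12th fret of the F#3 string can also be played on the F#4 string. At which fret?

F#3 at fret 12 is F#3 + 12 semitones = F#4.
The open F#4 string is 12 semitones above the open F#3, so the same pitch on the F#4 string lies at fret 12 − 12 = 0.

0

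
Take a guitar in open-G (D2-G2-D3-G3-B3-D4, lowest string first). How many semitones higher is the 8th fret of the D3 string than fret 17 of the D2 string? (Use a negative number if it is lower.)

D3 at fret 8 → A#3 (MIDI 58); D2 at fret 17 → G3 (MIDI 55).
58 − 55 = 3, so the two pitches are 3 semitones apart.

3 semitones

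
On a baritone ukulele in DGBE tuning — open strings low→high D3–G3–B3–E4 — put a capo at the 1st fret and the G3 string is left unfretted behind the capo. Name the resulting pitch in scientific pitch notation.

The capo raises the open G3 by 1 semitone to G♯3; fretting 0 more gives G3 + 1 + 0 = G3 + 1 semitone = G♯3.
(Also written A♭.)

G♯3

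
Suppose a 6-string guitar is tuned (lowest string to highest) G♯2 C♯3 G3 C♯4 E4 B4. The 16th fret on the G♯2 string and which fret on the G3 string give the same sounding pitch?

5

Fret 16 on G♯2 is MIDI 44 + 16 = 60 (C4). On the G3 string (open MIDI 55), that pitch is 60 − 55 = fret 5.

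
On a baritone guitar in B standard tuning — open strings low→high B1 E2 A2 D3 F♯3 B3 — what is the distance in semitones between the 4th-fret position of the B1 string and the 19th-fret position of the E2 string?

B1 at fret 4 → D♯2 (MIDI 39); E2 at fret 19 → B3 (MIDI 59).
39 − 59 = -20, so the two pitches are 20 semitones apart, with B3 the higher.

20 semitones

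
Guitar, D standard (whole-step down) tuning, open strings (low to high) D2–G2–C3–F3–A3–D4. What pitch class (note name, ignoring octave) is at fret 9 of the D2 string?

Each fret is one semitone, so D2 + 9 = B.

B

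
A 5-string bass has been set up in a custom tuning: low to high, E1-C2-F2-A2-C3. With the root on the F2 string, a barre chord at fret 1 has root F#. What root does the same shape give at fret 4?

A

Moving from fret 1 to fret 4 shifts the root by 3 semitones.
F# up 3 semitones is A.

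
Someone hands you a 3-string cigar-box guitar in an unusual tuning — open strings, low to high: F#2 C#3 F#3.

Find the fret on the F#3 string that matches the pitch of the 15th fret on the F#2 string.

3

F#2 at fret 15 is F#2 + 15 semitones = A3.
The open F#3 string is 12 semitones above the open F#2, so the same pitch on the F#3 string lies at fret 15 − 12 = 3.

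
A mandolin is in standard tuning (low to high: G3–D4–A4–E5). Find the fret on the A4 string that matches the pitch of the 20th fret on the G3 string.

G3 at fret 20 is G3 + 20 semitones = D♯5.
The open A4 string is 14 semitones above the open G3, so the same pitch on the A4 string lies at fret 20 − 14 = 6.

6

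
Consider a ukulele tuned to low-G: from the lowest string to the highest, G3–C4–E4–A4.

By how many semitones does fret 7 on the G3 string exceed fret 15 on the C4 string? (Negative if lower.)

G3 at fret 7 → D4 (MIDI 62); C4 at fret 15 → D#5 (MIDI 75).
62 − 75 = -13, so the two pitches are 13 semitones apart.

-13 semitones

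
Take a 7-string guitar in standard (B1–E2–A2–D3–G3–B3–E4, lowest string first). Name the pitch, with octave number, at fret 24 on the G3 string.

Each fret is one semitone, so G3 + 24 = G5.

G5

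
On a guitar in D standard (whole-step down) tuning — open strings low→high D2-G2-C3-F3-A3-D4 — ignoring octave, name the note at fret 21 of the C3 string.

C3 is MIDI 48. Adding 21 gives 69; 69 mod 12 = 9, i.e. A.

A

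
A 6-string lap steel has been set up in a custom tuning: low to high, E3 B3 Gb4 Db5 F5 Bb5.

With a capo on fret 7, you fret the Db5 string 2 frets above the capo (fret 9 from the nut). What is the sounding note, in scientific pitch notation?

The capo raises the open Db5 by 7 semitones to Ab5; fretting 2 more gives Db5 + 7 + 2 = Db5 + 9 semitones = Bb5.
(Also written A#.)

Bb5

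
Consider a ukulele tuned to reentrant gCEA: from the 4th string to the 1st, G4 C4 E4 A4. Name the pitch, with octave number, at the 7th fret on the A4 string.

The open A4 string plus 7 semitones: A–A#–B–C–C#–D–D#–E.
The walk passes from B into C once, so the octave number goes from 4 to 5.

E5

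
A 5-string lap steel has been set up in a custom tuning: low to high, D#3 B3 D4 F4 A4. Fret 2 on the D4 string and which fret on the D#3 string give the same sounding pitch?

13

Fret 2 on D4 is MIDI 62 + 2 = 64 (E4). On the D#3 string (open MIDI 51), that pitch is 64 − 51 = fret 13.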